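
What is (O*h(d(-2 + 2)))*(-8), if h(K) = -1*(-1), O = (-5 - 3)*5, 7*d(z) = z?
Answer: 320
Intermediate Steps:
d(z) = z/7
O = -40 (O = -8*5 = -40)
h(K) = 1
(O*h(d(-2 + 2)))*(-8) = -40*1*(-8) = -40*(-8) = 320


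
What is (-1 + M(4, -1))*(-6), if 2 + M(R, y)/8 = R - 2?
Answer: 6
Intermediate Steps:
M(R, y) = -32 + 8*R (M(R, y) = -16 + 8*(R - 2) = -16 + 8*(-2 + R) = -16 + (-16 + 8*R) = -32 + 8*R)
(-1 + M(4, -1))*(-6) = (-1 + (-32 + 8*4))*(-6) = (-1 + (-32 + 32))*(-6) = (-1 + 0)*(-6) = -1*(-6) = 6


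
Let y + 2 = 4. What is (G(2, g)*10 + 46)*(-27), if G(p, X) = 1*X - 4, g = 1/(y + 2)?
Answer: -459/2 ≈ -229.50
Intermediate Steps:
y = 2 (y = -2 + 4 = 2)
g = ¼ (g = 1/(2 + 2) = 1/4 = ¼ ≈ 0.25000)
G(p, X) = -4 + X (G(p, X) = X - 4 = -4 + X)
(G(2, g)*10 + 46)*(-27) = ((-4 + ¼)*10 + 46)*(-27) = (-15/4*10 + 46)*(-27) = (-75/2 + 46)*(-27) = (17/2)*(-27) = -459/2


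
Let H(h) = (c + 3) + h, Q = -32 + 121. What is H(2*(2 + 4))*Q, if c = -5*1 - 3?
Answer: 623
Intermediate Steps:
c = -8 (c = -5 - 3 = -8)
Q = 89
H(h) = -5 + h (H(h) = (-8 + 3) + h = -5 + h)
H(2*(2 + 4))*Q = (-5 + 2*(2 + 4))*89 = (-5 + 2*6)*89 = (-5 + 12)*89 = 7*89 = 623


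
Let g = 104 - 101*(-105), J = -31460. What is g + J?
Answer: -20751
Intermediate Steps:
g = 10709 (g = 104 + 10605 = 10709)
g + J = 10709 - 31460 = -20751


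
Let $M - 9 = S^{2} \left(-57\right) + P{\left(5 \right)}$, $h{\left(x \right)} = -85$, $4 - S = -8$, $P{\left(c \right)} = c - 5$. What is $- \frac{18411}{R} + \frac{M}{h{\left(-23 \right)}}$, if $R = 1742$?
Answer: $\frac{12717723}{148070} \approx 85.89$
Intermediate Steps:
$P{\left(c \right)} = -5 + c$ ($P{\left(c \right)} = c - 5 = -5 + c$)
$S = 12$ ($S = 4 - -8 = 4 + 8 = 12$)
$M = -8199$ ($M = 9 + \left(12^{2} \left(-57\right) + \left(-5 + 5\right)\right) = 9 + \left(144 \left(-57\right) + 0\right) = 9 + \left(-8208 + 0\right) = 9 - 8208 = -8199$)
$- \frac{18411}{R} + \frac{M}{h{\left(-23 \right)}} = - \frac{18411}{1742} - \frac{8199}{-85} = \left(-18411\right) \frac{1}{1742} - - \frac{8199}{85} = - \frac{18411}{1742} + \frac{8199}{85} = \frac{12717723}{148070}$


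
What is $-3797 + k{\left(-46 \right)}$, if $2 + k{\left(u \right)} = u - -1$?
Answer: $-3844$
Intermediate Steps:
$k{\left(u \right)} = -1 + u$ ($k{\left(u \right)} = -2 + \left(u - -1\right) = -2 + \left(u + 1\right) = -2 + \left(1 + u\right) = -1 + u$)
$-3797 + k{\left(-46 \right)} = -3797 - 47 = -3844$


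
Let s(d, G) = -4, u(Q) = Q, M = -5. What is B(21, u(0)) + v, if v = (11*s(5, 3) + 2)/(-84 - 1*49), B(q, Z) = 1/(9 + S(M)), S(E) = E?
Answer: 43/76 ≈ 0.56579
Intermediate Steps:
B(q, Z) = ¼ (B(q, Z) = 1/(9 - 5) = 1/4 = ¼)
v = 6/19 (v = (11*(-4) + 2)/(-84 - 1*49) = (-44 + 2)/(-84 - 49) = -42/(-133) = -42*(-1/133) = 6/19 ≈ 0.31579)
B(21, u(0)) + v = ¼ + 6/19 = 43/76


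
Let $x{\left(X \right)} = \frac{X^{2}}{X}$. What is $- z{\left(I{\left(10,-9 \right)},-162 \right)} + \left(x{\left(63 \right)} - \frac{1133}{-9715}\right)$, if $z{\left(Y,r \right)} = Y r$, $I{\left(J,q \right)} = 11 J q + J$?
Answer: $- \frac{1541740222}{9715} \approx -1.587 \cdot 10^{5}$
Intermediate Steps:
$I{\left(J,q \right)} = J + 11 J q$ ($I{\left(J,q \right)} = 11 J q + J = J + 11 J q$)
$x{\left(X \right)} = X$
$- z{\left(I{\left(10,-9 \right)},-162 \right)} + \left(x{\left(63 \right)} - \frac{1133}{-9715}\right) = - 10 \left(1 + 11 \left(-9\right)\right) \left(-162\right) + \left(63 - \frac{1133}{-9715}\right) = - 10 \left(1 - 99\right) \left(-162\right) + \left(63 - - \frac{1133}{9715}\right) = - 10 \left(-98\right) \left(-162\right) + \left(63 + \frac{1133}{9715}\right) = - \left(-980\right) \left(-162\right) + \frac{613178}{9715} = \left(-1\right) 158760 + \frac{613178}{9715} = -158760 + \frac{613178}{9715} = - \frac{1541740222}{9715}$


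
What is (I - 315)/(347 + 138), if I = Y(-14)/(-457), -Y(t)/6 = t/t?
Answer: -143949/221645 ≈ -0.64946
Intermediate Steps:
Y(t) = -6 (Y(t) = -6*t/t = -6*1 = -6)
I = 6/457 (I = -6/(-457) = -6*(-1/457) = 6/457 ≈ 0.013129)
(I - 315)/(347 + 138) = (6/457 - 315)/(347 + 138) = -143949/457/485 = -143949/457*1/485 = -143949/221645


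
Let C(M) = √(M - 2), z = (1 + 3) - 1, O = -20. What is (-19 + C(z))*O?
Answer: 360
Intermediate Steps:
z = 3 (z = 4 - 1 = 3)
C(M) = √(-2 + M)
(-19 + C(z))*O = (-19 + √(-2 + 3))*(-20) = (-19 + √1)*(-20) = (-19 + 1)*(-20) = -18*(-20) = 360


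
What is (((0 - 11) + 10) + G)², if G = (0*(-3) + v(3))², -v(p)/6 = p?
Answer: 104329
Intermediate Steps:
v(p) = -6*p
G = 324 (G = (0*(-3) - 6*3)² = (0 - 18)² = (-18)² = 324)
(((0 - 11) + 10) + G)² = (((0 - 11) + 10) + 324)² = ((-11 + 10) + 324)² = (-1 + 324)² = 323² = 104329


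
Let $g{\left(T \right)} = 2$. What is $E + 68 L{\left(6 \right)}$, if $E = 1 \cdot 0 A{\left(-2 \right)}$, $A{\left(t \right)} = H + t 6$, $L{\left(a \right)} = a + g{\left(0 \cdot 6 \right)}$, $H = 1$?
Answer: $544$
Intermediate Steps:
$L{\left(a \right)} = 2 + a$ ($L{\left(a \right)} = a + 2 = 2 + a$)
$A{\left(t \right)} = 1 + 6 t$ ($A{\left(t \right)} = 1 + t 6 = 1 + 6 t$)
$E = 0$ ($E = 1 \cdot 0 \left(1 + 6 \left(-2\right)\right) = 0 \left(1 - 12\right) = 0 \left(-11\right) = 0$)
$E + 68 L{\left(6 \right)} = 0 + 68 \left(2 + 6\right) = 0 + 68 \cdot 8 = 0 + 544 = 544$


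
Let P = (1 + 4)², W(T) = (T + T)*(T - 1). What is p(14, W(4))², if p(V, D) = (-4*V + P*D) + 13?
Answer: 310249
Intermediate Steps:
W(T) = 2*T*(-1 + T) (W(T) = (2*T)*(-1 + T) = 2*T*(-1 + T))
P = 25 (P = 5² = 25)
p(V, D) = 13 - 4*V + 25*D (p(V, D) = (-4*V + 25*D) + 13 = 13 - 4*V + 25*D)
p(14, W(4))² = (13 - 4*14 + 25*(2*4*(-1 + 4)))² = (13 - 56 + 25*(2*4*3))² = (13 - 56 + 25*24)² = (13 - 56 + 600)² = 557² = 310249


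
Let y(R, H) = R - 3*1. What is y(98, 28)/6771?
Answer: 95/6771 ≈ 0.014030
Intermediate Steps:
y(R, H) = -3 + R (y(R, H) = R - 3 = -3 + R)
y(98, 28)/6771 = (-3 + 98)/6771 = 95*(1/6771) = 95/6771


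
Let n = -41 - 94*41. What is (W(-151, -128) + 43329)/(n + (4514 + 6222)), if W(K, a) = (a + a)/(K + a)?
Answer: 12089047/1908639 ≈ 6.3339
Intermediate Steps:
n = -3895 (n = -41 - 3854 = -3895)
W(K, a) = 2*a/(K + a) (W(K, a) = (2*a)/(K + a) = 2*a/(K + a))
(W(-151, -128) + 43329)/(n + (4514 + 6222)) = (2*(-128)/(-151 - 128) + 43329)/(-3895 + (4514 + 6222)) = (2*(-128)/(-279) + 43329)/(-3895 + 10736) = (2*(-128)*(-1/279) + 43329)/6841 = (256/279 + 43329)*(1/6841) = (12089047/279)*(1/6841) = 12089047/1908639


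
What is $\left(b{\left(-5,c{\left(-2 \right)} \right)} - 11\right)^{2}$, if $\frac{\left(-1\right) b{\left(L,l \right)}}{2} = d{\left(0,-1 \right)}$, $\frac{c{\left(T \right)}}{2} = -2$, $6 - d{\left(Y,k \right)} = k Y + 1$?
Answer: $441$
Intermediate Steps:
$d{\left(Y,k \right)} = 5 - Y k$ ($d{\left(Y,k \right)} = 6 - \left(k Y + 1\right) = 6 - \left(Y k + 1\right) = 6 - \left(1 + Y k\right) = 5 - Y k$)
$c{\left(T \right)} = -4$ ($c{\left(T \right)} = 2 \left(-2\right) = -4$)
$b{\left(L,l \right)} = -10$ ($b{\left(L,l \right)} = - 2 \left(5 - 0 \left(-1\right)\right) = - 2 \left(5 + 0\right) = \left(-2\right) 5 = -10$)
$\left(b{\left(-5,c{\left(-2 \right)} \right)} - 11\right)^{2} = \left(-10 - 11\right)^{2} = \left(-21\right)^{2} = 441$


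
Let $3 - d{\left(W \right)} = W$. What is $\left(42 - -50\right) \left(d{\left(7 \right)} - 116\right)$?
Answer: $-11040$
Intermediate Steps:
$d{\left(W \right)} = 3 - W$
$\left(42 - -50\right) \left(d{\left(7 \right)} - 116\right) = \left(42 - -50\right) \left(\left(3 - 7\right) - 116\right) = \left(42 + 50\right) \left(\left(3 - 7\right) - 116\right) = 92 \left(-4 - 116\right) = 92 \left(-120\right) = -11040$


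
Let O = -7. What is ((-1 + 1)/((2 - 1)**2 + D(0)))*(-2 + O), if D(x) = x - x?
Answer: 0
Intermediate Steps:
D(x) = 0
((-1 + 1)/((2 - 1)**2 + D(0)))*(-2 + O) = ((-1 + 1)/((2 - 1)**2 + 0))*(-2 - 7) = (0/(1**2 + 0))*(-9) = (0/(1 + 0))*(-9) = (0/1)*(-9) = (0*1)*(-9) = 0*(-9) = 0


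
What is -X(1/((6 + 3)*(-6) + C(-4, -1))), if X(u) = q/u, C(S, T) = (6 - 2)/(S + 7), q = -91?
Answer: -14378/3 ≈ -4792.7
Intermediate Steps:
C(S, T) = 4/(7 + S)
X(u) = -91/u
-X(1/((6 + 3)*(-6) + C(-4, -1))) = -(-91)/(1/((6 + 3)*(-6) + 4/(7 - 4))) = -(-91)/(1/(9*(-6) + 4/3)) = -(-91)/(1/(-54 + 4*(⅓))) = -(-91)/(1/(-54 + 4/3)) = -(-91)/(1/(-158/3)) = -(-91)/(-3/158) = -(-91)*(-158)/3 = -1*14378/3 = -14378/3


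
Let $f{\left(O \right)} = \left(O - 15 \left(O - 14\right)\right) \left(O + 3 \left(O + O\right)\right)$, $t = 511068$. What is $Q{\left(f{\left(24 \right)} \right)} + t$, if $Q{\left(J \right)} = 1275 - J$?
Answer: $533511$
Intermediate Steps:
$f{\left(O \right)} = 7 O \left(210 - 14 O\right)$ ($f{\left(O \right)} = \left(O - 15 \left(-14 + O\right)\right) \left(O + 3 \cdot 2 O\right) = \left(O - \left(-210 + 15 O\right)\right) \left(O + 6 O\right) = \left(210 - 14 O\right) 7 O = 7 O \left(210 - 14 O\right)$)
$Q{\left(f{\left(24 \right)} \right)} + t = \left(1275 - 98 \cdot 24 \left(15 - 24\right)\right) + 511068 = \left(1275 - 98 \cdot 24 \left(-9\right)\right) + 511068 = \left(1275 - -21168\right) + 511068 = \left(1275 + 21168\right) + 511068 = 22443 + 511068 = 533511$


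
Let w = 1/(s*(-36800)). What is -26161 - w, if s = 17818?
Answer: -17153830486399/655702400 ≈ -26161.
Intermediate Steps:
w = -1/655702400 (w = 1/(17818*(-36800)) = (1/17818)*(-1/36800) = -1/655702400 ≈ -1.5251e-9)
-26161 - w = -26161 - 1*(-1/655702400) = -26161 + 1/655702400 = -17153830486399/655702400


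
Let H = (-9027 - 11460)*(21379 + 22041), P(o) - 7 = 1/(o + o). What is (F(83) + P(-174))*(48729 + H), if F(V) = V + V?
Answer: -17850125504211/116 ≈ -1.5388e+11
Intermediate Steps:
F(V) = 2*V
P(o) = 7 + 1/(2*o) (P(o) = 7 + 1/(o + o) = 7 + 1/(2*o))
H = -889545540 (H = -20487*43420 = -889545540)
(F(83) + P(-174))*(48729 + H) = (2*83 + (7 + (½)/(-174)))*(48729 - 889545540) = (166 + (7 + (½)*(-1/174)))*(-889496811) = (166 + (7 - 1/348))*(-889496811) = (166 + 2435/348)*(-889496811) = (60203/348)*(-889496811) = -17850125504211/116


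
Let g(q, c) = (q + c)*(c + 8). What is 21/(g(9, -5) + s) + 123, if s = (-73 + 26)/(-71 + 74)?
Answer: 1290/11 ≈ 117.27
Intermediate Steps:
s = -47/3 ≈ -15.667
g(q, c) = (8 + c)*(c + q) (g(q, c) = (c + q)*(8 + c) = (8 + c)*(c + q))
21/(g(9, -5) + s) + 123 = 21/(((-5)**2 + 8*(-5) + 8*9 - 5*9) - 47/3) + 123 = 21/((25 - 40 + 72 - 45) - 47/3) + 123 = 21/(12 - 47/3) + 123 = 21/(-11/3) + 123 = -3/11*21 + 123 = -63/11 + 123 = 1290/11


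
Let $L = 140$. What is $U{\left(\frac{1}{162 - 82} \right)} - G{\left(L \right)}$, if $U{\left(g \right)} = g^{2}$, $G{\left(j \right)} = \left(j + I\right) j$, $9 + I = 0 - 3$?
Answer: $- \frac{114687999}{6400} \approx -17920.0$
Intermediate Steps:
$I = -12$ ($I = -9 + \left(0 - 3\right) = -9 - 3 = -12$)
$G{\left(j \right)} = j \left(-12 + j\right)$ ($G{\left(j \right)} = \left(j - 12\right) j = \left(-12 + j\right) j = j \left(-12 + j\right)$)
$U{\left(\frac{1}{162 - 82} \right)} - G{\left(L \right)} = \left(\frac{1}{162 - 82}\right)^{2} - 140 \left(-12 + 140\right) = \left(\frac{1}{80}\right)^{2} - 140 \cdot 128 = \left(\frac{1}{80}\right)^{2} - 17920 = \frac{1}{6400} - 17920 = - \frac{114687999}{6400}$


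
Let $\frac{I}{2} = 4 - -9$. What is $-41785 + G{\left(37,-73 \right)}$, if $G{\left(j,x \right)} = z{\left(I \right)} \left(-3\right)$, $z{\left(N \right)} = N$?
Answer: $-41863$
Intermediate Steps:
$I = 26$ ($I = 2 \left(4 - -9\right) = 2 \left(4 + 9\right) = 2 \cdot 13 = 26$)
$G{\left(j,x \right)} = -78$ ($G{\left(j,x \right)} = 26 \left(-3\right) = -78$)
$-41785 + G{\left(37,-73 \right)} = -41785 - 78 = -41863$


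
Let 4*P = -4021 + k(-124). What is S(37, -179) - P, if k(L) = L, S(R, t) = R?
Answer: 4293/4 ≈ 1073.3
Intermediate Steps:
P = -4145/4 (P = (-4021 - 124)/4 = (¼)*(-4145) = -4145/4 ≈ -1036.3)
S(37, -179) - P = 37 - 1*(-4145/4) = 37 + 4145/4 = 4293/4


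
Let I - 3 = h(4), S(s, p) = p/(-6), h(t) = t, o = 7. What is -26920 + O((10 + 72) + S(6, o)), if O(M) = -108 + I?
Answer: -27021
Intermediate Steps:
S(s, p) = -p/6 (S(s, p) = p*(-1/6) = -p/6)
I = 7 (I = 3 + 4 = 7)
O(M) = -101 (O(M) = -108 + 7 = -101)
-26920 + O((10 + 72) + S(6, o)) = -26920 - 101 = -27021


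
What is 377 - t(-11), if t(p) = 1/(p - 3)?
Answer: 5279/14 ≈ 377.07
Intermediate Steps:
t(p) = 1/(-3 + p)
377 - t(-11) = 377 - 1/(-3 - 11) = 377 - 1/(-14) = 377 - 1*(-1/14) = 377 + 1/14 = 5279/14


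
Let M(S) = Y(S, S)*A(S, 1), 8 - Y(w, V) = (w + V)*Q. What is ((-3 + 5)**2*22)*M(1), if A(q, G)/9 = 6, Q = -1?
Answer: 47520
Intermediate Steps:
Y(w, V) = 8 + V + w (Y(w, V) = 8 - (w + V)*(-1) = 8 - (V + w)*(-1) = 8 - (-V - w) = 8 + (V + w) = 8 + V + w)
A(q, G) = 54 (A(q, G) = 9*6 = 54)
M(S) = 432 + 108*S (M(S) = (8 + S + S)*54 = (8 + 2*S)*54 = 432 + 108*S)
((-3 + 5)**2*22)*M(1) = ((-3 + 5)**2*22)*(432 + 108*1) = (2**2*22)*(432 + 108) = (4*22)*540 = 88*540 = 47520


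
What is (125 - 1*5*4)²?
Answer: 11025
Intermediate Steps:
(125 - 1*5*4)² = (125 - 5*4)² = (125 - 20)² = 105² = 11025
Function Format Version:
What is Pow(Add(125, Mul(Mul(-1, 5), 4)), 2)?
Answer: 11025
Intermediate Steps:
Pow(Add(125, Mul(Mul(-1, 5), 4)), 2) = Pow(Add(125, Mul(-5, 4)), 2) = Pow(Add(125, -20), 2) = Pow(105, 2) = 11025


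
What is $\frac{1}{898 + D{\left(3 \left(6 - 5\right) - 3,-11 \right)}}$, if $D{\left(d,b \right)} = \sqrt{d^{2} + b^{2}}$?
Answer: $\frac{1}{909} \approx 0.0011001$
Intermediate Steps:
$D{\left(d,b \right)} = \sqrt{b^{2} + d^{2}}$
$\frac{1}{898 + D{\left(3 \left(6 - 5\right) - 3,-11 \right)}} = \frac{1}{898 + \sqrt{\left(-11\right)^{2} + \left(3 \left(6 - 5\right) - 3\right)^{2}}} = \frac{1}{898 + \sqrt{121 + \left(3 \left(6 - 5\right) - 3\right)^{2}}} = \frac{1}{898 + \sqrt{121 + \left(3 \cdot 1 - 3\right)^{2}}} = \frac{1}{898 + \sqrt{121 + \left(3 - 3\right)^{2}}} = \frac{1}{898 + \sqrt{121 + 0^{2}}} = \frac{1}{898 + \sqrt{121 + 0}} = \frac{1}{898 + \sqrt{121}} = \frac{1}{898 + 11} = \frac{1}{909}$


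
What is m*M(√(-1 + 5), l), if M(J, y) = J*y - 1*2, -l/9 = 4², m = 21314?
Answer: -6181060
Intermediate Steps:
l = -144 (l = -9*4² = -9*16 = -144)
M(J, y) = -2 + J*y (M(J, y) = J*y - 2 = -2 + J*y)
m*M(√(-1 + 5), l) = 21314*(-2 + √(-1 + 5)*(-144)) = 21314*(-2 + √4*(-144)) = 21314*(-2 + 2*(-144)) = 21314*(-2 - 288) = 21314*(-290) = -6181060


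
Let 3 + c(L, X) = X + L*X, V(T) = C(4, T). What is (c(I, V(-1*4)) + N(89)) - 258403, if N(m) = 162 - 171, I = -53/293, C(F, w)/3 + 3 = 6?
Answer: -75713435/293 ≈ -2.5841e+5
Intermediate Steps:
C(F, w) = 9 (C(F, w) = -9 + 3*6 = -9 + 18 = 9)
V(T) = 9
I = -53/293 (I = -53*1/293 = -53/293 ≈ -0.18089)
c(L, X) = -3 + X + L*X (c(L, X) = -3 + (X + L*X) = -3 + X + L*X)
N(m) = -9
(c(I, V(-1*4)) + N(89)) - 258403 = ((-3 + 9 - 53/293*9) - 9) - 258403 = ((-3 + 9 - 477/293) - 9) - 258403 = (1281/293 - 9) - 258403 = -1356/293 - 258403 = -75713435/293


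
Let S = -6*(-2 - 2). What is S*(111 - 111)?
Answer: 0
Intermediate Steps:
S = 24 (S = -6*(-4) = 24)
S*(111 - 111) = 24*(111 - 111) = 24*0 = 0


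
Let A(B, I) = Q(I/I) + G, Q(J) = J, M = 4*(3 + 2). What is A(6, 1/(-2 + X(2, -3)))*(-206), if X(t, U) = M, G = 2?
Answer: -618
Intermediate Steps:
M = 20 (M = 4*5 = 20)
X(t, U) = 20
A(B, I) = 3 (A(B, I) = I/I + 2 = 1 + 2 = 3)
A(6, 1/(-2 + X(2, -3)))*(-206) = 3*(-206) = -618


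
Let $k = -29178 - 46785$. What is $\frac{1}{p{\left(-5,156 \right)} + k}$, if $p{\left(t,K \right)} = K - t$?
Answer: $- \frac{1}{75802} \approx -1.3192 \cdot 10^{-5}$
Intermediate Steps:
$k = -75963$ ($k = -29178 - 46785 = -75963$)
$\frac{1}{p{\left(-5,156 \right)} + k} = \frac{1}{\left(156 - -5\right) - 75963} = \frac{1}{\left(156 + 5\right) - 75963} = \frac{1}{161 - 75963} = \frac{1}{-75802} = - \frac{1}{75802}$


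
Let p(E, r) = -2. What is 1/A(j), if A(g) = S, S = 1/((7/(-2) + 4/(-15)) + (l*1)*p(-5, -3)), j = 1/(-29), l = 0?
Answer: -113/30 ≈ -3.7667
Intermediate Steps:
j = -1/29 ≈ -0.034483
S = -30/113 (S = 1/((7/(-2) + 4/(-15)) + (0*1)*(-2)) = 1/((7*(-½) + 4*(-1/15)) + 0*(-2)) = 1/((-7/2 - 4/15) + 0) = 1/(-113/30 + 0) = 1/(-113/30) = -30/113 ≈ -0.26549)
A(g) = -30/113
1/A(j) = 1/(-30/113) = -113/30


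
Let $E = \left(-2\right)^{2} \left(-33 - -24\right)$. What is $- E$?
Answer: $36$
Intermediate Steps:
$E = -36$ ($E = 4 \left(-33 + 24\right) = 4 \left(-9\right) = -36$)
$- E = \left(-1\right) \left(-36\right) = 36$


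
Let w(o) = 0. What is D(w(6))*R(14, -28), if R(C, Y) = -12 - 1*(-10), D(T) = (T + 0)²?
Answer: 0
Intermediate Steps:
D(T) = T²
R(C, Y) = -2 (R(C, Y) = -12 + 10 = -2)
D(w(6))*R(14, -28) = 0²*(-2) = 0*(-2) = 0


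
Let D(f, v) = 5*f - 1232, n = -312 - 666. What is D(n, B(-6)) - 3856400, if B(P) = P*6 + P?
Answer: -3862522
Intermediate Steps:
n = -978
B(P) = 7*P (B(P) = 6*P + P = 7*P)
D(f, v) = -1232 + 5*f
D(n, B(-6)) - 3856400 = (-1232 + 5*(-978)) - 3856400 = (-1232 - 4890) - 3856400 = -6122 - 3856400 = -3862522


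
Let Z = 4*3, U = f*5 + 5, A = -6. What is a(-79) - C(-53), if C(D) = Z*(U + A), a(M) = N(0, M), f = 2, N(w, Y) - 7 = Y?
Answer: -180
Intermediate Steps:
N(w, Y) = 7 + Y
U = 15 (U = 2*5 + 5 = 10 + 5 = 15)
Z = 12
a(M) = 7 + M
C(D) = 108 (C(D) = 12*(15 - 6) = 12*9 = 108)
a(-79) - C(-53) = (7 - 79) - 1*108 = -72 - 108 = -180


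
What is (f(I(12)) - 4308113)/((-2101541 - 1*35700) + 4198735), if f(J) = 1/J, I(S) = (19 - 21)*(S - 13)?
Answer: -8616225/4122988 ≈ -2.0898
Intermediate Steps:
I(S) = 26 - 2*S (I(S) = -2*(-13 + S) = 26 - 2*S)
(f(I(12)) - 4308113)/((-2101541 - 1*35700) + 4198735) = (1/(26 - 2*12) - 4308113)/((-2101541 - 1*35700) + 4198735) = (1/(26 - 24) - 4308113)/((-2101541 - 35700) + 4198735) = (1/2 - 4308113)/(-2137241 + 4198735) = (½ - 4308113)/2061494 = -8616225/2*1/2061494 = -8616225/4122988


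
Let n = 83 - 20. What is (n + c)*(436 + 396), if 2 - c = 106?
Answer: -34112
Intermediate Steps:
c = -104 (c = 2 - 1*106 = 2 - 106 = -104)
n = 63
(n + c)*(436 + 396) = (63 - 104)*(436 + 396) = -41*832 = -34112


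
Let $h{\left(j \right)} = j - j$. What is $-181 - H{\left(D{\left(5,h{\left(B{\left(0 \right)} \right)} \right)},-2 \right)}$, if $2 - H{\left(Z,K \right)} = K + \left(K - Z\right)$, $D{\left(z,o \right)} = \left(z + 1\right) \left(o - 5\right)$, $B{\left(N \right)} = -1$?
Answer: $-157$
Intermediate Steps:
$h{\left(j \right)} = 0$
$D{\left(z,o \right)} = \left(1 + z\right) \left(-5 + o\right)$
$H{\left(Z,K \right)} = 2 + Z - 2 K$ ($H{\left(Z,K \right)} = 2 - \left(K + \left(K - Z\right)\right) = 2 - \left(- Z + 2 K\right) = 2 + Z - 2 K$)
$-181 - H{\left(D{\left(5,h{\left(B{\left(0 \right)} \right)} \right)},-2 \right)} = -181 - \left(2 + \left(-5 + 0 - 25 + 0 \cdot 5\right) - -4\right) = -181 - \left(2 + \left(-5 + 0 - 25 + 0\right) + 4\right) = -181 - \left(2 - 30 + 4\right) = -181 - -24 = -181 + 24 = -157$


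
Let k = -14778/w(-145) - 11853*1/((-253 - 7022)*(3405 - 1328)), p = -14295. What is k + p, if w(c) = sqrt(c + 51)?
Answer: -71999979924/5036725 + 7389*I*sqrt(94)/47 ≈ -14295.0 + 1524.2*I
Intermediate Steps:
w(c) = sqrt(51 + c)
k = 3951/5036725 + 7389*I*sqrt(94)/47 (k = -14778/sqrt(51 - 145) - 11853*1/((-253 - 7022)*(3405 - 1328)) = -14778*(-I*sqrt(94)/94) - 11853/(2077*(-7275)) = -14778*(-I*sqrt(94)/94) - 11853/(-15110175) = -(-7389)*I*sqrt(94)/47 - 11853*(-1/15110175) = 7389*I*sqrt(94)/47 + 3951/5036725 = 3951/5036725 + 7389*I*sqrt(94)/47 ≈ 0.00078444 + 1524.2*I)
k + p = (3951/5036725 + 7389*I*sqrt(94)/47) - 14295 = -71999979924/5036725 + 7389*I*sqrt(94)/47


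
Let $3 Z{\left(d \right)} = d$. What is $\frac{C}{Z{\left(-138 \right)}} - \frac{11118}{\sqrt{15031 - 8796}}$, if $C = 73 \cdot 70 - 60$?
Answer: $- \frac{2525}{23} - \frac{11118 \sqrt{6235}}{6235} \approx -250.58$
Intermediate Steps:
$C = 5050$ ($C = 5110 - 60 = 5050$)
$Z{\left(d \right)} = \frac{d}{3}$
$\frac{C}{Z{\left(-138 \right)}} - \frac{11118}{\sqrt{15031 - 8796}} = \frac{5050}{\frac{1}{3} \left(-138\right)} - \frac{11118}{\sqrt{15031 - 8796}} = \frac{5050}{-46} - \frac{11118}{\sqrt{6235}} = 5050 \left(- \frac{1}{46}\right) - 11118 \frac{\sqrt{6235}}{6235} = - \frac{2525}{23} - \frac{11118 \sqrt{6235}}{6235}$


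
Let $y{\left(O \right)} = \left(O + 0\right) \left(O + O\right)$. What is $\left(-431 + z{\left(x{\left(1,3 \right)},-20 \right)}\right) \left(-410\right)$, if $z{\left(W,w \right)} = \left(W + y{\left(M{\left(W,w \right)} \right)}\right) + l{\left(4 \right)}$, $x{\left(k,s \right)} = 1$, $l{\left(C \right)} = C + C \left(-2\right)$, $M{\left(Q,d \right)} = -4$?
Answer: $164820$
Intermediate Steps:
$l{\left(C \right)} = - C$ ($l{\left(C \right)} = C - 2 C = - C$)
$y{\left(O \right)} = 2 O^{2}$ ($y{\left(O \right)} = O 2 O = 2 O^{2}$)
$z{\left(W,w \right)} = 28 + W$ ($z{\left(W,w \right)} = \left(W + 2 \left(-4\right)^{2}\right) - 4 = \left(W + 2 \cdot 16\right) - 4 = \left(W + 32\right) - 4 = \left(32 + W\right) - 4 = 28 + W$)
$\left(-431 + z{\left(x{\left(1,3 \right)},-20 \right)}\right) \left(-410\right) = \left(-431 + \left(28 + 1\right)\right) \left(-410\right) = \left(-431 + 29\right) \left(-410\right) = \left(-402\right) \left(-410\right) = 164820$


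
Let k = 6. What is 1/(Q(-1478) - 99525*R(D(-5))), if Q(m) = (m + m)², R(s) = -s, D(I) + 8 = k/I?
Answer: 1/7822306 ≈ 1.2784e-7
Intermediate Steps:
D(I) = -8 + 6/I
Q(m) = 4*m² (Q(m) = (2*m)² = 4*m²)
1/(Q(-1478) - 99525*R(D(-5))) = 1/(4*(-1478)² - (-99525)*(-8 + 6/(-5))) = 1/(4*2184484 - (-99525)*(-8 + 6*(-⅕))) = 1/(8737936 - (-99525)*(-8 - 6/5)) = 1/(8737936 - (-99525)*(-46)/5) = 1/(8737936 - 99525*46/5) = 1/(8737936 - 915630) = 1/7822306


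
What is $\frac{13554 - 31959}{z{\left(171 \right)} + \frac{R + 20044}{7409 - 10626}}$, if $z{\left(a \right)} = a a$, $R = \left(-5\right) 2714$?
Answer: $- \frac{19736295}{31353941} \approx -0.62947$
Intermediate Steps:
$R = -13570$
$z{\left(a \right)} = a^{2}$
$\frac{13554 - 31959}{z{\left(171 \right)} + \frac{R + 20044}{7409 - 10626}} = \frac{13554 - 31959}{171^{2} + \frac{-13570 + 20044}{7409 - 10626}} = - \frac{18405}{29241 + \frac{6474}{-3217}} = - \frac{18405}{29241 + 6474 \left(- \frac{1}{3217}\right)} = - \frac{18405}{29241 - \frac{6474}{3217}} = - \frac{18405}{\frac{94061823}{3217}} = \left(-18405\right) \frac{3217}{94061823} = - \frac{19736295}{31353941}$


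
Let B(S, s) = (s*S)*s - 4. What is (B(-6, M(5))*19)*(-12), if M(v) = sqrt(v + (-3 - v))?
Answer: -3192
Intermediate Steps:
M(v) = I*sqrt(3) (M(v) = sqrt(-3) = I*sqrt(3))
B(S, s) = -4 + S*s**2 (B(S, s) = (S*s)*s - 4 = S*s**2 - 4 = -4 + S*s**2)
(B(-6, M(5))*19)*(-12) = ((-4 - 6*(I*sqrt(3))**2)*19)*(-12) = ((-4 - 6*(-3))*19)*(-12) = ((-4 + 18)*19)*(-12) = (14*19)*(-12) = 266*(-12) = -3192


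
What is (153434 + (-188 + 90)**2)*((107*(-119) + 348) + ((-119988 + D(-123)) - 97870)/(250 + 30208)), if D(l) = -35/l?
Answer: -1261510413157397/624389 ≈ -2.0204e+9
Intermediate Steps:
(153434 + (-188 + 90)**2)*((107*(-119) + 348) + ((-119988 + D(-123)) - 97870)/(250 + 30208)) = (153434 + (-188 + 90)**2)*((107*(-119) + 348) + ((-119988 - 35/(-123)) - 97870)/(250 + 30208)) = (153434 + (-98)**2)*((-12733 + 348) + ((-119988 - 35*(-1/123)) - 97870)/30458) = (153434 + 9604)*(-12385 + ((-119988 + 35/123) - 97870)*(1/30458)) = 163038*(-12385 + (-14758489/123 - 97870)*(1/30458)) = 163038*(-12385 - 26796499/123*1/30458) = 163038*(-12385 - 26796499/3746334) = 163038*(-46425143089/3746334) = -1261510413157397/624389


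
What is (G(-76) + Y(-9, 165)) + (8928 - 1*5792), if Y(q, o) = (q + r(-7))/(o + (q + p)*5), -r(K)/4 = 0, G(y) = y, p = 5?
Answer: 443691/145 ≈ 3059.9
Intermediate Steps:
r(K) = 0 (r(K) = -4*0 = 0)
Y(q, o) = q/(25 + o + 5*q) (Y(q, o) = (q + 0)/(o + (q + 5)*5) = q/(o + (5 + q)*5) = q/(o + (25 + 5*q)) = q/(25 + o + 5*q))
(G(-76) + Y(-9, 165)) + (8928 - 1*5792) = (-76 - 9/(25 + 165 + 5*(-9))) + (8928 - 1*5792) = (-76 - 9/(25 + 165 - 45)) + (8928 - 5792) = (-76 - 9/145) + 3136 = -11029/145 + 3136 = 443691/145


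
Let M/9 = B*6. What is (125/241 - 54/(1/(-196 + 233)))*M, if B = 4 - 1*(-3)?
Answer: -181966554/241 ≈ -7.5505e+5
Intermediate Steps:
B = 7 (B = 4 + 3 = 7)
M = 378 (M = 9*(7*6) = 9*42 = 378)
(125/241 - 54/(1/(-196 + 233)))*M = (125/241 - 54/(1/(-196 + 233)))*378 = (125*(1/241) - 54/(1/37))*378 = (125/241 - 54/1/37)*378 = (125/241 - 54*37)*378 = (125/241 - 1998)*378 = -481393/241*378 = -181966554/241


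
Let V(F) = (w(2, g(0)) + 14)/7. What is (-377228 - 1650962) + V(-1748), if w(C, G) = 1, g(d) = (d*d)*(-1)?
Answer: -14197315/7 ≈ -2.0282e+6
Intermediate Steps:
g(d) = -d² (g(d) = d²*(-1) = -d²)
V(F) = 15/7 (V(F) = (1 + 14)/7 = 15*(⅐) = 15/7)
(-377228 - 1650962) + V(-1748) = (-377228 - 1650962) + 15/7 = -2028190 + 15/7 = -14197315/7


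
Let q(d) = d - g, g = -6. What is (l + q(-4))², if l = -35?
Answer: 1089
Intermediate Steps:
q(d) = 6 + d (q(d) = d - 1*(-6) = d + 6 = 6 + d)
(l + q(-4))² = (-35 + (6 - 4))² = (-35 + 2)² = (-33)² = 1089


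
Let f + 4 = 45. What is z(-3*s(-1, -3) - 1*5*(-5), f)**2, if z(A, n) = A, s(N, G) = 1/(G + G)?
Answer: 2601/4 ≈ 650.25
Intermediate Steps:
f = 41 (f = -4 + 45 = 41)
s(N, G) = 1/(2*G)
z(-3*s(-1, -3) - 1*5*(-5), f)**2 = (-3/(2*(-3)) - 1*5*(-5))**2 = (-3*(-1)/(2*3) - 5*(-5))**2 = (-3*(-1/6) + 25)**2 = (1/2 + 25)**2 = (51/2)**2 = 2601/4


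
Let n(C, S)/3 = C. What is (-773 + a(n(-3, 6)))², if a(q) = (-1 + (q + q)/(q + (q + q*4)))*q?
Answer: 588289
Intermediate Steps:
n(C, S) = 3*C
a(q) = -2*q/3 (a(q) = (-1 + (2*q)/(q + (q + 4*q)))*q = (-1 + (2*q)/(q + 5*q))*q = (-1 + (2*q)/((6*q)))*q = (-1 + (2*q)*(1/(6*q)))*q = (-1 + ⅓)*q = -2*q/3)
(-773 + a(n(-3, 6)))² = (-773 - 2*(-3))² = (-773 - ⅔*(-9))² = (-773 + 6)² = (-767)² = 588289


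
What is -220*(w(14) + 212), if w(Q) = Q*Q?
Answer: -89760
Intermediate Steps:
w(Q) = Q²
-220*(w(14) + 212) = -220*(14² + 212) = -220*(196 + 212) = -220*408 = -89760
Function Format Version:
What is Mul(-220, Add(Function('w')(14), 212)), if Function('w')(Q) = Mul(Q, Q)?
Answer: -89760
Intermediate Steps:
Function('w')(Q) = Pow(Q, 2)
Mul(-220, Add(Function('w')(14), 212)) = Mul(-220, Add(Pow(14, 2), 212)) = Mul(-220, Add(196, 212)) = Mul(-220, 408) = -89760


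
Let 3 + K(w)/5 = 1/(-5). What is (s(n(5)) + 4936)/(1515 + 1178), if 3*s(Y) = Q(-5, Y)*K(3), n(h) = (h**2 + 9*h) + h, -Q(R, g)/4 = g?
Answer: 6536/2693 ≈ 2.4270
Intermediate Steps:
Q(R, g) = -4*g
n(h) = h**2 + 10*h
K(w) = -16 (K(w) = -15 + 5/(-5) = -15 + 5*(-1/5) = -15 - 1 = -16)
s(Y) = 64*Y/3 (s(Y) = (-4*Y*(-16))/3 = (64*Y)/3 = 64*Y/3)
(s(n(5)) + 4936)/(1515 + 1178) = (64*(5*(10 + 5))/3 + 4936)/(1515 + 1178) = (64*(5*15)/3 + 4936)/2693 = ((64/3)*75 + 4936)*(1/2693) = (1600 + 4936)*(1/2693) = 6536*(1/2693) = 6536/2693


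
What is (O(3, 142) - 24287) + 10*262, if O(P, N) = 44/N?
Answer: -1538335/71 ≈ -21667.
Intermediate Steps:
(O(3, 142) - 24287) + 10*262 = (44/142 - 24287) + 10*262 = (44*(1/142) - 24287) + 2620 = (22/71 - 24287) + 2620 = -1724355/71 + 2620 = -1538335/71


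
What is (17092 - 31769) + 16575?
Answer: 1898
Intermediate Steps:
(17092 - 31769) + 16575 = -14677 + 16575 = 1898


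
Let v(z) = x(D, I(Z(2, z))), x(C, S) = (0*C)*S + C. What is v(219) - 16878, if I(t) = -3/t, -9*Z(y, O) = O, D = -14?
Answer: -16892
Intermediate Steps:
Z(y, O) = -O/9
x(C, S) = C (x(C, S) = 0*S + C = 0 + C = C)
v(z) = -14
v(219) - 16878 = -14 - 16878 = -16892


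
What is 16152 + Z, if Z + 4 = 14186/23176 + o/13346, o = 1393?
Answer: 1248727341783/77326724 ≈ 16149.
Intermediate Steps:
Z = -253904265/77326724 (Z = -4 + (14186/23176 + 1393/13346) = -4 + (14186*(1/23176) + 1393*(1/13346)) = -4 + (7093/11588 + 1393/13346) = -4 + 55402631/77326724 = -253904265/77326724 ≈ -3.2835)
16152 + Z = 16152 - 253904265/77326724 = 1248727341783/77326724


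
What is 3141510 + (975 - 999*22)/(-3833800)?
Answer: 12043921059003/3833800 ≈ 3.1415e+6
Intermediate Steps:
3141510 + (975 - 999*22)/(-3833800) = 3141510 + (975 - 21978)*(-1/3833800) = 3141510 - 21003*(-1/3833800) = 3141510 + 21003/3833800 = 12043921059003/3833800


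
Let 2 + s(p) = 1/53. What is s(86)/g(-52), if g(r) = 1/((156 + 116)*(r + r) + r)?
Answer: 2975700/53 ≈ 56145.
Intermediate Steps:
s(p) = -105/53 (s(p) = -2 + 1/53 = -105/53)
g(r) = 1/(545*r) (g(r) = 1/(272*(2*r) + r) = 1/(544*r + r) = 1/(545*r))
s(86)/g(-52) = -105/(53*((1/545)/(-52))) = -105/(53*((1/545)*(-1/52))) = -105/(53*(-1/28340)) = -105/53*(-28340) = 2975700/53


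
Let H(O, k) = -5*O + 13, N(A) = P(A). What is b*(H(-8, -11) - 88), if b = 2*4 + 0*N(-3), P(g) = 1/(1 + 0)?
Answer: -280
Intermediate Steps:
P(g) = 1 (P(g) = 1/1 = 1)
N(A) = 1
b = 8 (b = 2*4 + 0*1 = 8 + 0 = 8)
H(O, k) = 13 - 5*O
b*(H(-8, -11) - 88) = 8*((13 - 5*(-8)) - 88) = 8*((13 + 40) - 88) = 8*(53 - 88) = 8*(-35) = -280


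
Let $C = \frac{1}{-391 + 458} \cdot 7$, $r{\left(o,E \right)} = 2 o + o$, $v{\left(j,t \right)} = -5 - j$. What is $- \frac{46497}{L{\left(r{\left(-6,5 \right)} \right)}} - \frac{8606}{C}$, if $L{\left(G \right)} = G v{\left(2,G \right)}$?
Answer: $- \frac{3475111}{42} \approx -82741.0$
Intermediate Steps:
$r{\left(o,E \right)} = 3 o$
$L{\left(G \right)} = - 7 G$ ($L{\left(G \right)} = G \left(-5 - 2\right) = G \left(-7\right) = - 7 G$)
$C = \frac{7}{67}$ ($C = \frac{1}{67} \cdot 7 = \frac{7}{67} \approx 0.10448$)
$- \frac{46497}{L{\left(r{\left(-6,5 \right)} \right)}} - \frac{8606}{C} = - \frac{46497}{\left(-7\right) 3 \left(-6\right)} - \frac{8606}{\frac{7}{67}} = - \frac{46497}{\left(-7\right) \left(-18\right)} - \frac{576602}{7} = - \frac{46497}{126} - \frac{576602}{7} = \left(-46497\right) \frac{1}{126} - \frac{576602}{7} = - \frac{15499}{42} - \frac{576602}{7} = - \frac{3475111}{42}$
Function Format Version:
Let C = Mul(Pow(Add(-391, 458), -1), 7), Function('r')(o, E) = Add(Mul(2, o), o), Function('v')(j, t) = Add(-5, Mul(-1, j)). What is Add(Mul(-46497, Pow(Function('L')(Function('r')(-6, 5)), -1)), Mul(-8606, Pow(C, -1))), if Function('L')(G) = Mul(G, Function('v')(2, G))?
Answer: Rational(-3475111, 42) ≈ -82741.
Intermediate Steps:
Function('r')(o, E) = Mul(3, o)
Function('L')(G) = Mul(-7, G) (Function('L')(G) = Mul(G, Add(-5, Mul(-1, 2))) = Mul(G, Add(-5, -2)) = Mul(G, -7) = Mul(-7, G))
C = Rational(7, 67) (C = Mul(Pow(67, -1), 7) = Mul(Rational(1, 67), 7) = Rational(7, 67) ≈ 0.10448)
Add(Mul(-46497, Pow(Function('L')(Function('r')(-6, 5)), -1)), Mul(-8606, Pow(C, -1))) = Add(Mul(-46497, Pow(Mul(-7, Mul(3, -6)), -1)), Mul(-8606, Pow(Rational(7, 67), -1))) = Add(Mul(-46497, Pow(Mul(-7, -18), -1)), Mul(-8606, Rational(67, 7))) = Add(Mul(-46497, Pow(126, -1)), Rational(-576602, 7)) = Add(Mul(-46497, Rational(1, 126)), Rational(-576602, 7)) = Add(Rational(-15499, 42), Rational(-576602, 7)) = Rational(-3475111, 42)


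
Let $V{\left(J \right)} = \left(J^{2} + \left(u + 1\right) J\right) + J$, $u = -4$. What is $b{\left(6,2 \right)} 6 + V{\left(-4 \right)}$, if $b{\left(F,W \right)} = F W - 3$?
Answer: $78$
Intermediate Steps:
$b{\left(F,W \right)} = -3 + F W$
$V{\left(J \right)} = J^{2} - 2 J$ ($V{\left(J \right)} = \left(J^{2} + \left(-4 + 1\right) J\right) + J = \left(J^{2} - 3 J\right) + J = J^{2} - 2 J$)
$b{\left(6,2 \right)} 6 + V{\left(-4 \right)} = \left(-3 + 6 \cdot 2\right) 6 - 4 \left(-2 - 4\right) = \left(-3 + 12\right) 6 - -24 = 9 \cdot 6 + 24 = 54 + 24 = 78$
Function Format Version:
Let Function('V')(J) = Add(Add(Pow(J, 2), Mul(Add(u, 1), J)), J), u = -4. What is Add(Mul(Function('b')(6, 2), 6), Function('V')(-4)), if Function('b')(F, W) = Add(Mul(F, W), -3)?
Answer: 78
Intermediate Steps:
Function('b')(F, W) = Add(-3, Mul(F, W))
Function('V')(J) = Add(Pow(J, 2), Mul(-2, J)) (Function('V')(J) = Add(Add(Pow(J, 2), Mul(Add(-4, 1), J)), J) = Add(Add(Pow(J, 2), Mul(-3, J)), J) = Add(Pow(J, 2), Mul(-2, J)))
Add(Mul(Function('b')(6, 2), 6), Function('V')(-4)) = Add(Mul(Add(-3, Mul(6, 2)), 6), Mul(-4, Add(-2, -4))) = Add(Mul(Add(-3, 12), 6), Mul(-4, -6)) = Add(Mul(9, 6), 24) = Add(54, 24) = 78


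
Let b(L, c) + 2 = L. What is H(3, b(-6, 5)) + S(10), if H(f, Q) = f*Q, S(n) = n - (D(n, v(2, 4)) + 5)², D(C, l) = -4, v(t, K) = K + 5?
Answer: -15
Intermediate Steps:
v(t, K) = 5 + K
b(L, c) = -2 + L
S(n) = -1 + n (S(n) = n - (-4 + 5)² = n - 1*1² = n - 1*1 = n - 1 = -1 + n)
H(f, Q) = Q*f
H(3, b(-6, 5)) + S(10) = (-2 - 6)*3 + (-1 + 10) = -8*3 + 9 = -24 + 9 = -15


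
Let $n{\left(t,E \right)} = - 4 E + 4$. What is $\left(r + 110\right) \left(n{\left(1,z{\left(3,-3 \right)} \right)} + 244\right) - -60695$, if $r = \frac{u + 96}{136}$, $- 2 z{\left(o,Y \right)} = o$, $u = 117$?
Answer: $\frac{6054231}{68} \approx 89033.0$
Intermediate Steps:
$z{\left(o,Y \right)} = - \frac{o}{2}$
$n{\left(t,E \right)} = 4 - 4 E$
$r = \frac{213}{136}$ ($r = \frac{117 + 96}{136} = 213 \cdot \frac{1}{136} = \frac{213}{136} \approx 1.5662$)
$\left(r + 110\right) \left(n{\left(1,z{\left(3,-3 \right)} \right)} + 244\right) - -60695 = \left(\frac{213}{136} + 110\right) \left(\left(4 - 4 \left(\left(- \frac{1}{2}\right) 3\right)\right) + 244\right) - -60695 = \frac{15173 \left(\left(4 - -6\right) + 244\right)}{136} + 60695 = \frac{15173 \left(\left(4 + 6\right) + 244\right)}{136} + 60695 = \frac{15173 \left(10 + 244\right)}{136} + 60695 = \frac{15173}{136} \cdot 254 + 60695 = \frac{1926971}{68} + 60695 = \frac{6054231}{68}$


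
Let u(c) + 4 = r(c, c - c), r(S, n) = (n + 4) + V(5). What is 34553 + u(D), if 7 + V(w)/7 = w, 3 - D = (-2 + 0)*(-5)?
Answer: 34539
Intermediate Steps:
D = -7 (D = 3 - (-2 + 0)*(-5) = 3 - (-2)*(-5) = 3 - 1*10 = 3 - 10 = -7)
V(w) = -49 + 7*w
r(S, n) = -10 + n (r(S, n) = (n + 4) + (-49 + 7*5) = (4 + n) + (-49 + 35) = (4 + n) - 14 = -10 + n)
u(c) = -14 (u(c) = -4 + (-10 + (c - c)) = -4 + (-10 + 0) = -4 - 10 = -14)
34553 + u(D) = 34553 - 14 = 34539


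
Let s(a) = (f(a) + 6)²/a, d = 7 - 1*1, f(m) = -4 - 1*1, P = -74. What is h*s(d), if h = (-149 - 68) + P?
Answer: -97/2 ≈ -48.500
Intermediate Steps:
h = -291 (h = (-149 - 68) - 74 = -217 - 74 = -291)
f(m) = -5 (f(m) = -4 - 1 = -5)
d = 6 (d = 7 - 1 = 6)
s(a) = 1/a (s(a) = (-5 + 6)²/a = 1²/a = 1/a)
h*s(d) = -291/6 = -291*⅙ = -97/2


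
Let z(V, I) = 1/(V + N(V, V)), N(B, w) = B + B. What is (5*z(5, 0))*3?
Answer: 1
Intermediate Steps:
N(B, w) = 2*B
z(V, I) = 1/(3*V) (z(V, I) = 1/(V + 2*V) = 1/(3*V))
(5*z(5, 0))*3 = (5*((⅓)/5))*3 = (5*((⅓)*(⅕)))*3 = (5*(1/15))*3 = (⅓)*3 = 1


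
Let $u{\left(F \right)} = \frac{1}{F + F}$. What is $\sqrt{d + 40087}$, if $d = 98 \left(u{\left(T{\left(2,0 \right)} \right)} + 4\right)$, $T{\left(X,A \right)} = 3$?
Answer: $\frac{\sqrt{364458}}{3} \approx 201.23$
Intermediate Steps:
$u{\left(F \right)} = \frac{1}{2 F}$
$d = \frac{1225}{3}$ ($d = 98 \left(\frac{1}{2 \cdot 3} + 4\right) = 98 \left(\frac{1}{2} \cdot \frac{1}{3} + 4\right) = 98 \left(\frac{1}{6} + 4\right) = 98 \cdot \frac{25}{6} = \frac{1225}{3} \approx 408.33$)
$\sqrt{d + 40087} = \sqrt{\frac{1225}{3} + 40087} = \sqrt{\frac{121486}{3}} = \frac{\sqrt{364458}}{3}$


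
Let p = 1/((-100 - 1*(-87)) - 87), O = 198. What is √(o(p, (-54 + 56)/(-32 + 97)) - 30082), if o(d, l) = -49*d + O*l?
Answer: 3*I*√56474951/130 ≈ 173.42*I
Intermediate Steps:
p = -1/100 (p = 1/((-100 + 87) - 87) = 1/(-13 - 87) = 1/(-100) = -1/100 ≈ -0.010000)
o(d, l) = -49*d + 198*l
√(o(p, (-54 + 56)/(-32 + 97)) - 30082) = √((-49*(-1/100) + 198*((-54 + 56)/(-32 + 97))) - 30082) = √((49/100 + 198*(2/65)) - 30082) = √((49/100 + 396/65) - 30082) = √(8557/1300 - 30082) = √(-39098043/1300) = 3*I*√56474951/130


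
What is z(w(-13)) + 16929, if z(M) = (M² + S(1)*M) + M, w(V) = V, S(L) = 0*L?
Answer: 17085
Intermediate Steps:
S(L) = 0
z(M) = M + M² (z(M) = (M² + 0*M) + M = (M² + 0) + M = M² + M = M + M²)
z(w(-13)) + 16929 = -13*(1 - 13) + 16929 = -13*(-12) + 16929 = 156 + 16929 = 17085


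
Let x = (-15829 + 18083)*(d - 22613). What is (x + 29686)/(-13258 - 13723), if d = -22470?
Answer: 101587396/26981 ≈ 3765.1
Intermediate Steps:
x = -101617082 (x = (-15829 + 18083)*(-22470 - 22613) = 2254*(-45083) = -101617082)
(x + 29686)/(-13258 - 13723) = (-101617082 + 29686)/(-13258 - 13723) = -101587396/(-26981) = -101587396*(-1/26981) = 101587396/26981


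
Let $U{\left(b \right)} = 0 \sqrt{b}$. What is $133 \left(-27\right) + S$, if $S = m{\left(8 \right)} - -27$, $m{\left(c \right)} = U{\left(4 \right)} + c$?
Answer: $-3556$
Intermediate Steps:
$U{\left(b \right)} = 0$
$m{\left(c \right)} = c$ ($m{\left(c \right)} = 0 + c = c$)
$S = 35$ ($S = 8 - -27 = 8 + 27 = 35$)
$133 \left(-27\right) + S = 133 \left(-27\right) + 35 = -3591 + 35 = -3556$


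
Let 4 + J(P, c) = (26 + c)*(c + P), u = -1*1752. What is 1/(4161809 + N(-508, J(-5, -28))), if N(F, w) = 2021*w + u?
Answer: 1/4285359 ≈ 2.3335e-7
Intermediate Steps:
u = -1752
J(P, c) = -4 + (26 + c)*(P + c) (J(P, c) = -4 + (26 + c)*(c + P) = -4 + (26 + c)*(P + c))
N(F, w) = -1752 + 2021*w (N(F, w) = 2021*w - 1752 = -1752 + 2021*w)
1/(4161809 + N(-508, J(-5, -28))) = 1/(4161809 + (-1752 + 2021*(-4 + (-28)**2 + 26*(-5) + 26*(-28) - 5*(-28)))) = 1/(4161809 + (-1752 + 2021*(-4 + 784 - 130 - 728 + 140))) = 1/(4161809 + (-1752 + 2021*62)) = 1/(4161809 + (-1752 + 125302)) = 1/(4161809 + 123550) = 1/4285359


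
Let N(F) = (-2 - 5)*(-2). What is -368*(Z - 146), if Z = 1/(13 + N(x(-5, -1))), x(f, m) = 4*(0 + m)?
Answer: 1450288/27 ≈ 53714.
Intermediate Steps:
x(f, m) = 4*m
N(F) = 14 (N(F) = -7*(-2) = 14)
Z = 1/27 (Z = 1/(13 + 14) = 1/27 ≈ 0.037037)
-368*(Z - 146) = -368*(1/27 - 146) = -368*(-3941/27) = 1450288/27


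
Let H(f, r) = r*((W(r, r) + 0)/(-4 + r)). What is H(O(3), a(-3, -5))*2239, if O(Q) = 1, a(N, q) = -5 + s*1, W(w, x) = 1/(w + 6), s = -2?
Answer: -15673/11 ≈ -1424.8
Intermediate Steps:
W(w, x) = 1/(6 + w)
a(N, q) = -7 (a(N, q) = -5 - 2*1 = -5 - 2 = -7)
H(f, r) = r/((-4 + r)*(6 + r)) (H(f, r) = r*((1/(6 + r) + 0)/(-4 + r)) = r*(1/((6 + r)*(-4 + r))) = r*(1/((-4 + r)*(6 + r))) = r/((-4 + r)*(6 + r)))
H(O(3), a(-3, -5))*2239 = -7/((-4 - 7)*(6 - 7))*2239 = -7/(-11*(-1))*2239 = -7*(-1/11)*(-1)*2239 = -7/11*2239 = -15673/11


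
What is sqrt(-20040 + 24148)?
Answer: 2*sqrt(1027) ≈ 64.094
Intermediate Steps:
sqrt(-20040 + 24148) = sqrt(4108) = 2*sqrt(1027)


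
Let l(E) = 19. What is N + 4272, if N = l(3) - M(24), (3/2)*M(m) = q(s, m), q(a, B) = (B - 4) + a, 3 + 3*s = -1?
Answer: 38507/9 ≈ 4278.6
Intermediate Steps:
s = -4/3 (s = -1 + (⅓)*(-1) = -1 - ⅓ = -4/3 ≈ -1.3333)
q(a, B) = -4 + B + a (q(a, B) = (-4 + B) + a = -4 + B + a)
M(m) = -32/9 + 2*m/3 (M(m) = 2*(-4 + m - 4/3)/3 = 2*(-16/3 + m)/3 = -32/9 + 2*m/3)
N = 59/9 (N = 19 - (-32/9 + (⅔)*24) = 19 - (-32/9 + 16) = 19 - 1*112/9 = 19 - 112/9 = 59/9 ≈ 6.5556)
N + 4272 = 59/9 + 4272 = 38507/9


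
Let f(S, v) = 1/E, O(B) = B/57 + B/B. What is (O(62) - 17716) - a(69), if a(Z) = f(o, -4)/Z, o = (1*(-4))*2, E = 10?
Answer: -77409803/4370 ≈ -17714.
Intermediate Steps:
o = -8 (o = -4*2 = -8)
O(B) = 1 + B/57 (O(B) = B*(1/57) + 1 = B/57 + 1 = 1 + B/57)
f(S, v) = ⅒ (f(S, v) = 1/10 = ⅒)
a(Z) = 1/(10*Z)
(O(62) - 17716) - a(69) = ((1 + (1/57)*62) - 17716) - 1/(10*69) = ((1 + 62/57) - 17716) - 1/(10*69) = (119/57 - 17716) - 1*1/690 = -1009693/57 - 1/690 = -77409803/4370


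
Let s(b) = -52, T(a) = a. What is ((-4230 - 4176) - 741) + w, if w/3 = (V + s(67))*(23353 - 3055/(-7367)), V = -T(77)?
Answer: -66648648471/7367 ≈ -9.0469e+6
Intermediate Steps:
V = -77 (V = -1*77 = -77)
w = -66581262522/7367 (w = 3*((-77 - 52)*(23353 - 3055/(-7367))) = 3*(-129*(23353 - 3055*(-1/7367))) = 3*(-129*(23353 + 3055/7367)) = 3*(-129*172044606/7367) = 3*(-22193754174/7367) = -66581262522/7367 ≈ -9.0378e+6)
((-4230 - 4176) - 741) + w = ((-4230 - 4176) - 741) - 66581262522/7367 = (-8406 - 741) - 66581262522/7367 = -9147 - 66581262522/7367 = -66648648471/7367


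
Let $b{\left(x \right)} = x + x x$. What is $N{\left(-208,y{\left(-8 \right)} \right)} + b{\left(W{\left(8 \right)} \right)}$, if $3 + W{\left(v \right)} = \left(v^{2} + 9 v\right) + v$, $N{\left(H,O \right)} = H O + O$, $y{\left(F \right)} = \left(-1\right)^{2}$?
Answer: $19815$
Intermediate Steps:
$y{\left(F \right)} = 1$
$N{\left(H,O \right)} = O + H O$
$W{\left(v \right)} = -3 + v^{2} + 10 v$ ($W{\left(v \right)} = -3 + \left(\left(v^{2} + 9 v\right) + v\right) = -3 + \left(v^{2} + 10 v\right) = -3 + v^{2} + 10 v$)
$b{\left(x \right)} = x + x^{2}$
$N{\left(-208,y{\left(-8 \right)} \right)} + b{\left(W{\left(8 \right)} \right)} = 1 \left(1 - 208\right) + \left(-3 + 8^{2} + 10 \cdot 8\right) \left(1 + \left(-3 + 8^{2} + 10 \cdot 8\right)\right) = 1 \left(-207\right) + \left(-3 + 64 + 80\right) \left(1 + \left(-3 + 64 + 80\right)\right) = -207 + 141 \left(1 + 141\right) = -207 + 141 \cdot 142 = -207 + 20022 = 19815$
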